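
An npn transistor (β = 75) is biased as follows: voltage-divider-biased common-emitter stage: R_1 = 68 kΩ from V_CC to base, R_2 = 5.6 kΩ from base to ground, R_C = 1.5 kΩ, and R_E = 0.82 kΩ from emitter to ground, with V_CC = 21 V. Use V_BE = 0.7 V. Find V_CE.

V_CE ≈ 19 V

Thevenize the base divider: V_Th = V_CC·R_2/(R_1+R_2) = 21×5.6/73.6 = 1.6 V, R_Th = R_1‖R_2 = 5.17 kΩ.
Base-emitter loop: V_Th = I_B·R_Th + V_BE + (β+1)I_B·R_E, so I_B = (1.6 − 0.7) / (5.17 + 76×0.82) = 0.0133 mA.
I_C = β·I_B = 75×0.0133 = 0.998 mA, and I_E = (β+1)I_B = 1.01 mA.
V_CE = V_CC − I_C·R_C − I_E·R_E = 21 − 0.998×1.5 − 1.01×0.82 = 18.7 V.
V_CE = 18.7 V > 0.2 V confirms active-region operation.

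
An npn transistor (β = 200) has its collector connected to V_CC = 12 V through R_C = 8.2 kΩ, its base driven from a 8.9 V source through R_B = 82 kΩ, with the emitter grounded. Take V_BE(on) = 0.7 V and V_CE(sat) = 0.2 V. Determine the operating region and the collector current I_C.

saturation; I_C ≈ 1.4 mA

Assume active: I_B = (8.9 − 0.7)/82 = 0.1 mA, giving I_C = β·I_B = 20 mA.
But then V_CE = 12 − 20×8.2 = -152 V < V_CE(sat) = 0.2 V — impossible in the active region.
So the transistor is saturated. With V_CE = 0.2 V, I_C = (V_CC − 0.2)/R_C = 11.8/8.2 = 1.44 mA.
Check: β·I_B = 20 mA > I_C = 1.44 mA, confirming saturation.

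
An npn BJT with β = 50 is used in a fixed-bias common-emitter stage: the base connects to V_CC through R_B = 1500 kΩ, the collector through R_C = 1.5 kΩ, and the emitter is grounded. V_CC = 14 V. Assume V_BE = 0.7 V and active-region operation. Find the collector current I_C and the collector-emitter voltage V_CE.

Base loop: V_CC = I_B·R_B + V_BE, so I_B = (14 − 0.7)/1500 kΩ = 0.00887 mA.
In the active region I_C = β·I_B = 50 × 0.00887 = 0.443 mA.
Collector loop: V_CE = V_CC − I_C·R_C = 14 − 0.443×1.5 = 13.3 V.
Since V_CE = 13.3 V > V_CE(sat) ≈ 0.2 V, the transistor is in the active region as assumed.

I_C ≈ 0.44 mA, V_CE ≈ 13 V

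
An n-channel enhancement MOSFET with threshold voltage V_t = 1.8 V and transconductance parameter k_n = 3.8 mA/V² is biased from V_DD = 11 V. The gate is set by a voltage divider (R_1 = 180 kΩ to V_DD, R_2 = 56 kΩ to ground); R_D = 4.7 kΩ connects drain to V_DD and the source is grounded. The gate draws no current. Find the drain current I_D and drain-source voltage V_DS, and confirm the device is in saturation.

I_D ≈ 1.2 mA, V_DS ≈ 5.1 V

V_G = V_DD·R_2/(R_1+R_2) = 11×56/236 = 2.61 V. With the source grounded, V_GS = V_G = 2.61 V.
Assume saturation: I_D = (k_n/2)(V_GS − V_t)² = (3.8/2)×(2.61 − 1.8)² = 1.9×0.81² = 1.25 mA.
V_DS = V_DD − I_D·R_D = 11 − 1.25×4.7 = 5.14 V.
Saturation requires V_DS ≥ V_GS − V_t = 0.81 V; 5.14 ≥ 0.81 ✓.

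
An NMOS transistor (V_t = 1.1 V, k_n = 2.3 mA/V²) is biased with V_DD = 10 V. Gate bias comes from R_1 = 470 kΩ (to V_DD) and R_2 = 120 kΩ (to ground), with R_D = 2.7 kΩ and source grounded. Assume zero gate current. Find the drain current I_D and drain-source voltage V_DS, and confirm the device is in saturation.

V_G = V_DD·R_2/(R_1+R_2) = 10×120/590 = 2.03 V. With the source grounded, V_GS = V_G = 2.03 V.
Assume saturation: I_D = (k_n/2)(V_GS − V_t)² = (2.3/2)×(2.03 − 1.1)² = 1.15×0.934² = 1 mA.
V_DS = V_DD − I_D·R_D = 10 − 1×2.7 = 7.29 V.
Saturation requires V_DS ≥ V_GS − V_t = 0.934 V; 7.29 ≥ 0.934 ✓.

I_D ≈ 1 mA, V_DS ≈ 7.3 V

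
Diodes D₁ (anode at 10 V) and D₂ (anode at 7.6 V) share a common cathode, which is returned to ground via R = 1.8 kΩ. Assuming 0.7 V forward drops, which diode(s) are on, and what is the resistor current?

Only D₁ conducts; I_R ≈ 5.2 mA

Assume both conduct. Then node N would need to be at both 10−0.7 = 9.3 V and 7.6−0.7 = 6.9 V, which is impossible.
Assume only D₁ conducts: V_N = 10 − 0.7 = 9.3 V, so I_R = 9.3/1.8 = 5.17 mA.
Check D₂: its anode-to-cathode voltage is 7.6 − 9.3 = -1.7 V < 0.7 V, so it is off. The assumption is consistent.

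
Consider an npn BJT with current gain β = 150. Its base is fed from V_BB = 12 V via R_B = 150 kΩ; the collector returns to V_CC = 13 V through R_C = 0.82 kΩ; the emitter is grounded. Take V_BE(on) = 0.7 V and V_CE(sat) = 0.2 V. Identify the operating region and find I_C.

active; I_C ≈ 11 mA

Assume active. Base-emitter loop: I_B = (V_BB − V_BE)/R_B = (12 − 0.7)/150 = 0.0753 mA.
I_C = β·I_B = 150×0.0753 = 11.3 mA.
V_CE = V_CC − I_C·R_C = 13 − 11.3×0.82 = 3.73 V > V_CE(sat), so the active-region assumption holds.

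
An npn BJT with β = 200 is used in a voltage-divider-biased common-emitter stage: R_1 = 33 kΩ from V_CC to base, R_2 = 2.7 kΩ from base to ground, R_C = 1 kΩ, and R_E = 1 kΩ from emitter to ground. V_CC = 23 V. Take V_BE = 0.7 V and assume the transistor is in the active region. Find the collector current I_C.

Thevenize the base divider: V_Th = V_CC·R_2/(R_1+R_2) = 23×2.7/35.7 = 1.74 V, R_Th = R_1‖R_2 = 2.5 kΩ.
Base-emitter loop: V_Th = I_B·R_Th + V_BE + (β+1)I_B·R_E, so I_B = (1.74 − 0.7) / (2.5 + 201×1) = 0.00511 mA.
I_C = β·I_B = 200×0.00511 = 1.02 mA, and I_E = (β+1)I_B = 1.03 mA.
V_CE = V_CC − I_C·R_C − I_E·R_E = 23 − 1.02×1 − 1.03×1 = 21 V.
V_CE = 21 V > 0.2 V confirms active-region operation.

I_C ≈ 1 mA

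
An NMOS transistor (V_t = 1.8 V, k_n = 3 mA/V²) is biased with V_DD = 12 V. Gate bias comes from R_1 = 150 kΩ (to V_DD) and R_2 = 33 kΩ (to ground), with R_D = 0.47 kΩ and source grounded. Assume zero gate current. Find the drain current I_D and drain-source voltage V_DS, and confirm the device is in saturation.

I_D ≈ 0.2 mA, V_DS ≈ 12 V

V_G = V_DD·R_2/(R_1+R_2) = 12×33/183 = 2.16 V. With the source grounded, V_GS = V_G = 2.16 V.
Assume saturation: I_D = (k_n/2)(V_GS − V_t)² = (3/2)×(2.16 − 1.8)² = 1.5×0.364² = 0.199 mA.
V_DS = V_DD − I_D·R_D = 12 − 0.199×0.47 = 11.9 V.
Saturation requires V_DS ≥ V_GS − V_t = 0.364 V; 11.9 ≥ 0.364 ✓.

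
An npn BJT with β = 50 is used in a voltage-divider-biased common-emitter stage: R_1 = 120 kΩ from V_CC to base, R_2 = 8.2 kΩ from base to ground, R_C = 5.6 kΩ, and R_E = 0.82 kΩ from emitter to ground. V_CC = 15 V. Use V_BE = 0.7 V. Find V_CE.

Thevenize the base divider: V_Th = V_CC·R_2/(R_1+R_2) = 15×8.2/128 = 0.959 V, R_Th = R_1‖R_2 = 7.68 kΩ.
Base-emitter loop: V_Th = I_B·R_Th + V_BE + (β+1)I_B·R_E, so I_B = (0.959 − 0.7) / (7.68 + 51×0.82) = 0.00524 mA.
I_C = β·I_B = 50×0.00524 = 0.262 mA, and I_E = (β+1)I_B = 0.267 mA.
V_CE = V_CC − I_C·R_C − I_E·R_E = 15 − 0.262×5.6 − 0.267×0.82 = 13.3 V.
V_CE = 13.3 V > 0.2 V confirms active-region operation.

V_CE ≈ 13 V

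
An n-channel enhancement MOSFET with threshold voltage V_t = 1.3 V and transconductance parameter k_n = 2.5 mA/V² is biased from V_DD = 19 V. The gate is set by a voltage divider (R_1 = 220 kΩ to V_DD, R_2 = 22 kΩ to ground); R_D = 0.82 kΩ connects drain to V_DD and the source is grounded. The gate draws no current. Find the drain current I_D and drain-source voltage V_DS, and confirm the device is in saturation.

I_D ≈ 0.23 mA, V_DS ≈ 19 V

V_G = V_DD·R_2/(R_1+R_2) = 19×22/242 = 1.73 V. With the source grounded, V_GS = V_G = 1.73 V.
Assume saturation: I_D = (k_n/2)(V_GS − V_t)² = (2.5/2)×(1.73 − 1.3)² = 1.25×0.427² = 0.228 mA.
V_DS = V_DD − I_D·R_D = 19 − 0.228×0.82 = 18.8 V.
Saturation requires V_DS ≥ V_GS − V_t = 0.427 V; 18.8 ≥ 0.427 ✓.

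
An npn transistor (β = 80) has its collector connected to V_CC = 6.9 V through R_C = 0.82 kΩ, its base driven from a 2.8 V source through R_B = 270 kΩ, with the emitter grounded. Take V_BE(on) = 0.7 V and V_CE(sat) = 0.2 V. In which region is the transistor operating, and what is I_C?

active; I_C ≈ 0.62 mA

Assume active. Base-emitter loop: I_B = (V_BB − V_BE)/R_B = (2.8 − 0.7)/270 = 0.00778 mA.
I_C = β·I_B = 80×0.00778 = 0.622 mA.
V_CE = V_CC − I_C·R_C = 6.9 − 0.622×0.82 = 6.39 V > V_CE(sat), so the active-region assumption holds.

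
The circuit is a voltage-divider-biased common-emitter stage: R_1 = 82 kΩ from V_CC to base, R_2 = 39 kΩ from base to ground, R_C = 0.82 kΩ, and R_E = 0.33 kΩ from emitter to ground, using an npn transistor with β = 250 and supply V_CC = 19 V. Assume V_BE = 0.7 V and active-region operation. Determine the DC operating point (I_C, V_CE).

Thevenize the base divider: V_Th = V_CC·R_2/(R_1+R_2) = 19×39/121 = 6.12 V, R_Th = R_1‖R_2 = 26.4 kΩ.
Base-emitter loop: V_Th = I_B·R_Th + V_BE + (β+1)I_B·R_E, so I_B = (6.12 − 0.7) / (26.4 + 251×0.33) = 0.0496 mA.
I_C = β·I_B = 250×0.0496 = 12.4 mA, and I_E = (β+1)I_B = 12.5 mA.
V_CE = V_CC − I_C·R_C − I_E·R_E = 19 − 12.4×0.82 − 12.5×0.33 = 4.71 V.
V_CE = 4.71 V > 0.2 V confirms active-region operation.

I_C ≈ 12 mA, V_CE ≈ 4.7 V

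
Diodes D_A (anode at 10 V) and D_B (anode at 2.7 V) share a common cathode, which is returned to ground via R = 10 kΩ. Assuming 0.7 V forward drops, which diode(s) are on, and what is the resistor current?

Assume both conduct. Then node N would need to be at both 10−0.7 = 9.3 V and 2.7−0.7 = 2 V, which is impossible.
Assume only D_A conducts: V_N = 10 − 0.7 = 9.3 V, so I_R = 9.3/10 = 0.93 mA.
Check D_B: its anode-to-cathode voltage is 2.7 − 9.3 = -6.6 V < 0.7 V, so it is off. The assumption is consistent.

Only D_A conducts; I_R ≈ 0.93 mA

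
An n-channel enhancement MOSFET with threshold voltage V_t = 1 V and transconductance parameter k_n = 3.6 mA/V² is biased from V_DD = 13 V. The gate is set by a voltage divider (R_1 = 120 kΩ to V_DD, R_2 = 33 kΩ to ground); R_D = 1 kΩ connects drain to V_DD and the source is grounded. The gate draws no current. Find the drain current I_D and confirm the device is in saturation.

V_G = V_DD·R_2/(R_1+R_2) = 13×33/153 = 2.8 V. With the source grounded, V_GS = V_G = 2.8 V.
Assume saturation: I_D = (k_n/2)(V_GS − V_t)² = (3.6/2)×(2.8 − 1)² = 1.8×1.8² = 5.86 mA.
V_DS = V_DD − I_D·R_D = 13 − 5.86×1 = 7.14 V.
Saturation requires V_DS ≥ V_GS − V_t = 1.8 V; 7.14 ≥ 1.8 ✓.

I_D ≈ 5.9 mA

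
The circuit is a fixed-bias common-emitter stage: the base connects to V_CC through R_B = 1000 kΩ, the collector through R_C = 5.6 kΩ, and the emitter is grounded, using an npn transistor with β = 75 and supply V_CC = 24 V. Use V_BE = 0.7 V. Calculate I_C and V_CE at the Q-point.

I_C ≈ 1.7 mA, V_CE ≈ 14 V

Base loop: V_CC = I_B·R_B + V_BE, so I_B = (24 − 0.7)/1000 kΩ = 0.0233 mA.
In the active region I_C = β·I_B = 75 × 0.0233 = 1.75 mA.
Collector loop: V_CE = V_CC − I_C·R_C = 24 − 1.75×5.6 = 14.2 V.
Since V_CE = 14.2 V > V_CE(sat) ≈ 0.2 V, the transistor is in the active region as assumed.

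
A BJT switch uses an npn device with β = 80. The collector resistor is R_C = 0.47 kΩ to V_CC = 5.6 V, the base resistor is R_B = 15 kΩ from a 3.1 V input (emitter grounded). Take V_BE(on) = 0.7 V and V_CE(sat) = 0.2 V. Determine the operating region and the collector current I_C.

saturation; I_C ≈ 11 mA

Assume active: I_B = (3.1 − 0.7)/15 = 0.16 mA, giving I_C = β·I_B = 12.8 mA.
But then V_CE = 5.6 − 12.8×0.47 = -0.416 V < V_CE(sat) = 0.2 V — impossible in the active region.
So the transistor is saturated. With V_CE = 0.2 V, I_C = (V_CC − 0.2)/R_C = 5.4/0.47 = 11.5 mA.
Check: β·I_B = 12.8 mA > I_C = 11.5 mA, confirming saturation.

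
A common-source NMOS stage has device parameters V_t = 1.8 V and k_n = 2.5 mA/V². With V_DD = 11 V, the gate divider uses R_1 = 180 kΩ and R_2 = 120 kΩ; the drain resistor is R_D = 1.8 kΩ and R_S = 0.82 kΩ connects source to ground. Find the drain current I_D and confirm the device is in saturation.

V_G = V_DD·R_2/(R_1+R_2) = 11×120/300 = 4.4 V.
Assume saturation: I_D = (k_n/2)(V_GS − V_t)² with V_GS = V_G − I_D·R_S = 4.4 − 0.82·I_D.
Substituting gives 0.84·I_D² − 6.33·I_D + 8.45 = 0, with roots I_D = 1.73 or 5.8 mA.
The root I_D = 5.8 mA gives V_GS = -0.353 V ≤ V_t, so take I_D = 1.73 mA.
Then V_GS = 2.98 V and V_DS = V_DD − I_D(R_D+R_S) = 11 − 1.73×2.62 = 6.46 V.
Saturation requires V_DS ≥ V_GS − V_t = 1.18 V; 6.46 ≥ 1.18 ✓.

I_D ≈ 1.7 mA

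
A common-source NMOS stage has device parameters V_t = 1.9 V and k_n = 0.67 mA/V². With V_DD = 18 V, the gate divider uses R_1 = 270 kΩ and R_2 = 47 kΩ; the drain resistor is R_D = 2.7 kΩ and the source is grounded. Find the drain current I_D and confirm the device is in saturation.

I_D ≈ 0.2 mA

V_G = V_DD·R_2/(R_1+R_2) = 18×47/317 = 2.67 V. With the source grounded, V_GS = V_G = 2.67 V.
Assume saturation: I_D = (k_n/2)(V_GS − V_t)² = (0.67/2)×(2.67 − 1.9)² = 0.335×0.769² = 0.198 mA.
V_DS = V_DD − I_D·R_D = 18 − 0.198×2.7 = 17.5 V.
Saturation requires V_DS ≥ V_GS − V_t = 0.769 V; 17.5 ≥ 0.769 ✓.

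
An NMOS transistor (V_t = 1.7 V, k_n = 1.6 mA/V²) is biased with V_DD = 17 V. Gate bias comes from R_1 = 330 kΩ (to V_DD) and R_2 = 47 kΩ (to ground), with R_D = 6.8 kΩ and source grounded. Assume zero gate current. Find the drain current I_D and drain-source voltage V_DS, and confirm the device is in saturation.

V_G = V_DD·R_2/(R_1+R_2) = 17×47/377 = 2.12 V. With the source grounded, V_GS = V_G = 2.12 V.
Assume saturation: I_D = (k_n/2)(V_GS − V_t)² = (1.6/2)×(2.12 − 1.7)² = 0.8×0.419² = 0.141 mA.
V_DS = V_DD − I_D·R_D = 17 − 0.141×6.8 = 16 V.
Saturation requires V_DS ≥ V_GS − V_t = 0.419 V; 16 ≥ 0.419 ✓.

I_D ≈ 0.14 mA, V_DS ≈ 16 V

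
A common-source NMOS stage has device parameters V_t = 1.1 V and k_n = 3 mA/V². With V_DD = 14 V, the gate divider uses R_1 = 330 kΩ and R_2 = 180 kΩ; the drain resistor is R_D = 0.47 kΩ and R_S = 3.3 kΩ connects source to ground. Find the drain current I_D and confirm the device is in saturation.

I_D ≈ 0.93 mA

V_G = V_DD·R_2/(R_1+R_2) = 14×180/510 = 4.94 V.
Assume saturation: I_D = (k_n/2)(V_GS − V_t)² with V_GS = V_G − I_D·R_S = 4.94 − 3.3·I_D.
Substituting gives 16.3·I_D² − 39·I_D + 22.1 = 0, with roots I_D = 0.926 or 1.46 mA.
The root I_D = 1.46 mA gives V_GS = 0.112 V ≤ V_t, so take I_D = 0.926 mA.
Then V_GS = 1.89 V and V_DS = V_DD − I_D(R_D+R_S) = 14 − 0.926×3.77 = 10.5 V.
Saturation requires V_DS ≥ V_GS − V_t = 0.786 V; 10.5 ≥ 0.786 ✓.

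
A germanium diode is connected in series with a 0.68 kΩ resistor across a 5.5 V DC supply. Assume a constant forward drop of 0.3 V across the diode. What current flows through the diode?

KVL around the loop: 5.5 = V_D + I·R = 0.3 + I × 0.68 kΩ.
So I = (5.5 − 0.3) / 0.68 kΩ = 5.2 / 0.68 = 7.65 mA.

I ≈ 7.6 mA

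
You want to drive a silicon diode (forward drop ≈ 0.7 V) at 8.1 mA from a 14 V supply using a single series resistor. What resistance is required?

The resistor drops V_S − V_D = 14 − 0.7 = 13.3 V at 8.1 mA.
R = 13.3 V / 8.1 mA = 1.64 kΩ.

R ≈ 1.6 kΩ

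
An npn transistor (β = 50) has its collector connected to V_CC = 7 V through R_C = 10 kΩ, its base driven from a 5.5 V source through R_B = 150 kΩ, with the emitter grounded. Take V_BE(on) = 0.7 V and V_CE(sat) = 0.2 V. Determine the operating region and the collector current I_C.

Assume active: I_B = (5.5 − 0.7)/150 = 0.032 mA, giving I_C = β·I_B = 1.6 mA.
But then V_CE = 7 − 1.6×10 = -9 V < V_CE(sat) = 0.2 V — impossible in the active region.
So the transistor is saturated. With V_CE = 0.2 V, I_C = (V_CC − 0.2)/R_C = 6.8/10 = 0.68 mA.
Check: β·I_B = 1.6 mA > I_C = 0.68 mA, confirming saturation.

saturation; I_C ≈ 0.68 mA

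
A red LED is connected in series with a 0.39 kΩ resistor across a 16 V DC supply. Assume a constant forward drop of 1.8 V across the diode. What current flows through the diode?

I ≈ 36 mA

KVL around the loop: 16 = V_D + I·R = 1.8 + I × 0.39 kΩ.
So I = (16 − 1.8) / 0.39 kΩ = 14.2 / 0.39 = 36.4 mA.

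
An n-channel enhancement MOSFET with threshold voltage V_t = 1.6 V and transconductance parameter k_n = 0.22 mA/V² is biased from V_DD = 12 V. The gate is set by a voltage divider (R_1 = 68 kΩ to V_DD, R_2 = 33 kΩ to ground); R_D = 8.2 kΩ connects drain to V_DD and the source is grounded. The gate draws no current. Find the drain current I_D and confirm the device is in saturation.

I_D ≈ 0.59 mA

V_G = V_DD·R_2/(R_1+R_2) = 12×33/101 = 3.92 V. With the source grounded, V_GS = V_G = 3.92 V.
Assume saturation: I_D = (k_n/2)(V_GS − V_t)² = (0.22/2)×(3.92 − 1.6)² = 0.11×2.32² = 0.592 mA.
V_DS = V_DD − I_D·R_D = 12 − 0.592×8.2 = 7.14 V.
Saturation requires V_DS ≥ V_GS − V_t = 2.32 V; 7.14 ≥ 2.32 ✓.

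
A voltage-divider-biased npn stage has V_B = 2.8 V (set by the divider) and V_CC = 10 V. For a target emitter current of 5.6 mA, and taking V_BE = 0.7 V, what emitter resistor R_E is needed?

V_E = V_B − V_BE = 2.8 − 0.7 = 2.1 V.
R_E = V_E / I_E = 2.1 / 5.6 = 0.375 kΩ.

R_E ≈ 0.37 kΩ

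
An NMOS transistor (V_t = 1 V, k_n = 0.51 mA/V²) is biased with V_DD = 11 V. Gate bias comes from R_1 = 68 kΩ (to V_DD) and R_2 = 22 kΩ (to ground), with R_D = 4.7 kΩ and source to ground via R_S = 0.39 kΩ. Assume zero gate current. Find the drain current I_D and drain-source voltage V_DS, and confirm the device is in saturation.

V_G = V_DD·R_2/(R_1+R_2) = 11×22/90 = 2.69 V.
Assume saturation: I_D = (k_n/2)(V_GS − V_t)² with V_GS = V_G − I_D·R_S = 2.69 − 0.39·I_D.
Substituting gives 0.0388·I_D² − 1.34·I_D + 0.727 = 0, with roots I_D = 0.553 or 33.9 mA.
The root I_D = 33.9 mA gives V_GS = -10.5 V ≤ V_t, so take I_D = 0.553 mA.
Then V_GS = 2.47 V and V_DS = V_DD − I_D(R_D+R_S) = 11 − 0.553×5.09 = 8.18 V.
Saturation requires V_DS ≥ V_GS − V_t = 1.47 V; 8.18 ≥ 1.47 ✓.

I_D ≈ 0.55 mA, V_DS ≈ 8.2 V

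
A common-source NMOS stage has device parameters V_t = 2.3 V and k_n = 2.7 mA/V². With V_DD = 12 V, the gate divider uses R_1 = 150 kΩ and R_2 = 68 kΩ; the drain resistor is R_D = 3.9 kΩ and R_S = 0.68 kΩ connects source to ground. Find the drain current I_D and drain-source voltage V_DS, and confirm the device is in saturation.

I_D ≈ 0.91 mA, V_DS ≈ 7.8 V

V_G = V_DD·R_2/(R_1+R_2) = 12×68/218 = 3.74 V.
Assume saturation: I_D = (k_n/2)(V_GS − V_t)² with V_GS = V_G − I_D·R_S = 3.74 − 0.68·I_D.
Substituting gives 0.624·I_D² − 3.65·I_D + 2.81 = 0, with roots I_D = 0.913 or 4.93 mA.
The root I_D = 4.93 mA gives V_GS = 0.388 V ≤ V_t, so take I_D = 0.913 mA.
Then V_GS = 3.12 V and V_DS = V_DD − I_D(R_D+R_S) = 12 − 0.913×4.58 = 7.82 V.
Saturation requires V_DS ≥ V_GS − V_t = 0.822 V; 7.82 ≥ 0.822 ✓.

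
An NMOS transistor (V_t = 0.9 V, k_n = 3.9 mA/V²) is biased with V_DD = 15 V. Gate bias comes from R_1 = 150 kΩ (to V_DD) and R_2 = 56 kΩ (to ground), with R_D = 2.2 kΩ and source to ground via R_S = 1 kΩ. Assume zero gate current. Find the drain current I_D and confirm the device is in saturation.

I_D ≈ 2.1 mA

V_G = V_DD·R_2/(R_1+R_2) = 15×56/206 = 4.08 V.
Assume saturation: I_D = (k_n/2)(V_GS − V_t)² with V_GS = V_G − I_D·R_S = 4.08 − 1·I_D.
Substituting gives 1.95·I_D² − 13.4·I_D + 19.7 = 0, with roots I_D = 2.13 or 4.74 mA.
The root I_D = 4.74 mA gives V_GS = -0.658 V ≤ V_t, so take I_D = 2.13 mA.
Then V_GS = 1.95 V and V_DS = V_DD − I_D(R_D+R_S) = 15 − 2.13×3.2 = 8.18 V.
Saturation requires V_DS ≥ V_GS − V_t = 1.05 V; 8.18 ≥ 1.05 ✓.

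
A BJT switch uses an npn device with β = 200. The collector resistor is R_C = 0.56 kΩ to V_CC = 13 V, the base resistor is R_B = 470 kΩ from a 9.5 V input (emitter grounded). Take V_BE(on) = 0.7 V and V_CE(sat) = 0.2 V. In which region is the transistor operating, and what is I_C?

active; I_C ≈ 3.7 mA

Assume active. Base-emitter loop: I_B = (V_BB − V_BE)/R_B = (9.5 − 0.7)/470 = 0.0187 mA.
I_C = β·I_B = 200×0.0187 = 3.74 mA.
V_CE = V_CC − I_C·R_C = 13 − 3.74×0.56 = 10.9 V > V_CE(sat), so the active-region assumption holds.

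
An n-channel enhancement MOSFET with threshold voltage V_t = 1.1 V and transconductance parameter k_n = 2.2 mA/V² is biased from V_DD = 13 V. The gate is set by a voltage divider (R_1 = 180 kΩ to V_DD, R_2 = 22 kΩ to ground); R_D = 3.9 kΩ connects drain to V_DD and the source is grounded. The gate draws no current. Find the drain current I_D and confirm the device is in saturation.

V_G = V_DD·R_2/(R_1+R_2) = 13×22/202 = 1.42 V. With the source grounded, V_GS = V_G = 1.42 V.
Assume saturation: I_D = (k_n/2)(V_GS − V_t)² = (2.2/2)×(1.42 − 1.1)² = 1.1×0.316² = 0.11 mA.
V_DS = V_DD − I_D·R_D = 13 − 0.11×3.9 = 12.6 V.
Saturation requires V_DS ≥ V_GS − V_t = 0.316 V; 12.6 ≥ 0.316 ✓.

I_D ≈ 0.11 mA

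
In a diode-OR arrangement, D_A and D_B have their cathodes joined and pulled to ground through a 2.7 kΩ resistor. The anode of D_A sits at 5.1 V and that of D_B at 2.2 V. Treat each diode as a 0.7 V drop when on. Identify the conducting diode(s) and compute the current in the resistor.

Only D_A conducts; I_R ≈ 1.6 mA

Assume both conduct. Then node N would need to be at both 5.1−0.7 = 4.4 V and 2.2−0.7 = 1.5 V, which is impossible.
Assume only D_A conducts: V_N = 5.1 − 0.7 = 4.4 V, so I_R = 4.4/2.7 = 1.63 mA.
Check D_B: its anode-to-cathode voltage is 2.2 − 4.4 = -2.2 V < 0.7 V, so it is off. The assumption is consistent.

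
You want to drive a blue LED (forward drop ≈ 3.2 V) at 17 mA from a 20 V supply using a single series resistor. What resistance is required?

R ≈ 0.99 kΩ

The resistor drops V_S − V_D = 20 − 3.2 = 16.8 V at 17 mA.
R = 16.8 V / 17 mA = 0.988 kΩ.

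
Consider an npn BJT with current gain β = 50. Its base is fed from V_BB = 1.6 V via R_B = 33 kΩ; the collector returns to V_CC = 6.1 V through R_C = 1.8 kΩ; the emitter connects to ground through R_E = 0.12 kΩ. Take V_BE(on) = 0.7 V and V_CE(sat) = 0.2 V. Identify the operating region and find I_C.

active; I_C ≈ 1.2 mA

Assume active. Base-emitter loop: I_B = (V_BB − V_BE)/(R_B + (β+1)R_E) = (1.6 − 0.7)/(33 + 51×0.12) = 0.023 mA.
I_C = β·I_B = 50×0.023 = 1.15 mA.
V_CE = V_CC − I_C·R_C − I_E·R_E = 6.1 − 1.15×1.8 − 1.17×0.12 = 3.89 V > V_CE(sat), so the active-region assumption holds.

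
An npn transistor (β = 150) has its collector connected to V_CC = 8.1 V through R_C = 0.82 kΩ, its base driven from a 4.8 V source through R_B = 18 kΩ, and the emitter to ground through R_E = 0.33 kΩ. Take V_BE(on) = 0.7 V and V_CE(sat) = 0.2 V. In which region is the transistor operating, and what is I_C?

Assume active: I_B = (4.8 − 0.7)/(18 + 151×0.33) = 0.0604 mA, I_C = β·I_B = 9.07 mA.
Then V_CE = 8.1 − 9.07×0.82 − 9.13×0.33 = -2.35 V < 0.2 V — the active assumption fails.
Re-solve with V_CE = 0.2 V. KCL at the emitter: V_E/R_E = (V_BB−0.7−V_E)/R_B + (V_CC−0.2−V_E)/R_C, giving V_E = 2.29 V.
I_C = (V_CC − 0.2 − V_E)/R_C = (7.9 − 2.29)/0.82 = 6.84 mA.
Check: I_B = (4.1 − 2.29)/18 = 0.101 mA, and β·I_B = 15.1 mA > I_C, confirming saturation.

saturation; I_C ≈ 6.8 mA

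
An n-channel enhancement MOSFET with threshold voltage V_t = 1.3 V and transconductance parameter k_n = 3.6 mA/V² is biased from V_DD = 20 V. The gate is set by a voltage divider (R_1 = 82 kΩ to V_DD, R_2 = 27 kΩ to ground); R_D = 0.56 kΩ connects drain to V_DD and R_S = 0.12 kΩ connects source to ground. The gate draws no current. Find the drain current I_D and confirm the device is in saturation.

I_D ≈ 10 mA

V_G = V_DD·R_2/(R_1+R_2) = 20×27/109 = 4.95 V.
Assume saturation: I_D = (k_n/2)(V_GS − V_t)² with V_GS = V_G − I_D·R_S = 4.95 − 0.12·I_D.
Substituting gives 0.0259·I_D² − 2.58·I_D + 24 = 0, with roots I_D = 10.4 or 89.1 mA.
The root I_D = 89.1 mA gives V_GS = -5.73 V ≤ V_t, so take I_D = 10.4 mA.
Then V_GS = 3.7 V and V_DS = V_DD − I_D(R_D+R_S) = 20 − 10.4×0.68 = 12.9 V.
Saturation requires V_DS ≥ V_GS − V_t = 2.4 V; 12.9 ≥ 2.4 ✓.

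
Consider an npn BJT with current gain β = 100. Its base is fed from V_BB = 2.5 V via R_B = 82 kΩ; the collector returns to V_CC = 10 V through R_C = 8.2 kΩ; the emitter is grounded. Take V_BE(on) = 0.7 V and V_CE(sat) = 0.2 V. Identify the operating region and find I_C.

Assume active: I_B = (2.5 − 0.7)/82 = 0.022 mA, giving I_C = β·I_B = 2.2 mA.
But then V_CE = 10 − 2.2×8.2 = -8 V < V_CE(sat) = 0.2 V — impossible in the active region.
So the transistor is saturated. With V_CE = 0.2 V, I_C = (V_CC − 0.2)/R_C = 9.8/8.2 = 1.2 mA.
Check: β·I_B = 2.2 mA > I_C = 1.2 mA, confirming saturation.

saturation; I_C ≈ 1.2 mA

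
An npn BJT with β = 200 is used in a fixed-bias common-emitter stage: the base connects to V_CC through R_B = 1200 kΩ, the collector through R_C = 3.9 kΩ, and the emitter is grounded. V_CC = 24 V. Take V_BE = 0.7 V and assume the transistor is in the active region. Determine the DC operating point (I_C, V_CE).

I_C ≈ 3.9 mA, V_CE ≈ 8.9 V

Base loop: V_CC = I_B·R_B + V_BE, so I_B = (24 − 0.7)/1200 kΩ = 0.0194 mA.
In the active region I_C = β·I_B = 200 × 0.0194 = 3.88 mA.
Collector loop: V_CE = V_CC − I_C·R_C = 24 − 3.88×3.9 = 8.85 V.
Since V_CE = 8.85 V > V_CE(sat) ≈ 0.2 V, the transistor is in the active region as assumed.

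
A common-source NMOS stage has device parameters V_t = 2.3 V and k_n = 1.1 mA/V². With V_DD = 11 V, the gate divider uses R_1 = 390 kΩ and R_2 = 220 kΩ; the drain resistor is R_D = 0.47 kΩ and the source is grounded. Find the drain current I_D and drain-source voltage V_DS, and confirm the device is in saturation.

V_G = V_DD·R_2/(R_1+R_2) = 11×220/610 = 3.97 V. With the source grounded, V_GS = V_G = 3.97 V.
Assume saturation: I_D = (k_n/2)(V_GS − V_t)² = (1.1/2)×(3.97 − 2.3)² = 0.55×1.67² = 1.53 mA.
V_DS = V_DD − I_D·R_D = 11 − 1.53×0.47 = 10.3 V.
Saturation requires V_DS ≥ V_GS − V_t = 1.67 V; 10.3 ≥ 1.67 ✓.

I_D ≈ 1.5 mA, V_DS ≈ 10 V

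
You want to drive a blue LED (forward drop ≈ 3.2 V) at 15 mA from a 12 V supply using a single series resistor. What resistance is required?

The resistor drops V_S − V_D = 12 − 3.2 = 8.8 V at 15 mA.
R = 8.8 V / 15 mA = 0.587 kΩ.

R ≈ 0.59 kΩ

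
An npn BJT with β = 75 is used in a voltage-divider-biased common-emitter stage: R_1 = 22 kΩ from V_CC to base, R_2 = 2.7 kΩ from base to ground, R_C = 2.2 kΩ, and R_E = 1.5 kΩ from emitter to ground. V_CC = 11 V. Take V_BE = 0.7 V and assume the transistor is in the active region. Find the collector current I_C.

Thevenize the base divider: V_Th = V_CC·R_2/(R_1+R_2) = 11×2.7/24.7 = 1.2 V, R_Th = R_1‖R_2 = 2.4 kΩ.
Base-emitter loop: V_Th = I_B·R_Th + V_BE + (β+1)I_B·R_E, so I_B = (1.2 − 0.7) / (2.4 + 76×1.5) = 0.00432 mA.
I_C = β·I_B = 75×0.00432 = 0.324 mA, and I_E = (β+1)I_B = 0.328 mA.
V_CE = V_CC − I_C·R_C − I_E·R_E = 11 − 0.324×2.2 − 0.328×1.5 = 9.8 V.
V_CE = 9.8 V > 0.2 V confirms active-region operation.

I_C ≈ 0.32 mA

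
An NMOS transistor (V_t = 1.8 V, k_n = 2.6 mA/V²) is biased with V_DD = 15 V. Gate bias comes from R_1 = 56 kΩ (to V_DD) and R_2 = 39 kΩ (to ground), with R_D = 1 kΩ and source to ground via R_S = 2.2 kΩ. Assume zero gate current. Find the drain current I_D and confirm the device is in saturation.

V_G = V_DD·R_2/(R_1+R_2) = 15×39/95 = 6.16 V.
Assume saturation: I_D = (k_n/2)(V_GS − V_t)² with V_GS = V_G − I_D·R_S = 6.16 − 2.2·I_D.
Substituting gives 6.29·I_D² − 25.9·I_D + 24.7 = 0, with roots I_D = 1.49 or 2.63 mA.
The root I_D = 2.63 mA gives V_GS = 0.378 V ≤ V_t, so take I_D = 1.49 mA.
Then V_GS = 2.87 V and V_DS = V_DD − I_D(R_D+R_S) = 15 − 1.49×3.2 = 10.2 V.
Saturation requires V_DS ≥ V_GS − V_t = 1.07 V; 10.2 ≥ 1.07 ✓.

I_D ≈ 1.5 mA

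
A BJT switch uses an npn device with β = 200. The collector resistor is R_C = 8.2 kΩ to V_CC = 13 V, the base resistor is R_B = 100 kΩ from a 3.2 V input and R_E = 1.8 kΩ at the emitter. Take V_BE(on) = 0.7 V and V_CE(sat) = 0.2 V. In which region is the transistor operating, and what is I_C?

Assume active. Base-emitter loop: I_B = (V_BB − V_BE)/(R_B + (β+1)R_E) = (3.2 − 0.7)/(100 + 201×1.8) = 0.00541 mA.
I_C = β·I_B = 200×0.00541 = 1.08 mA.
V_CE = V_CC − I_C·R_C − I_E·R_E = 13 − 1.08×8.2 − 1.09×1.8 = 2.16 V > V_CE(sat), so the active-region assumption holds.

active; I_C ≈ 1.1 mA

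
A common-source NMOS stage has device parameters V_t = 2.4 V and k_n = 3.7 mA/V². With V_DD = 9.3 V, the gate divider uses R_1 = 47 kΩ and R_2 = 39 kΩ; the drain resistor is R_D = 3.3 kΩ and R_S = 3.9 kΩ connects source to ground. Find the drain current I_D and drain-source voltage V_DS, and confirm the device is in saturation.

I_D ≈ 0.35 mA, V_DS ≈ 6.8 V

V_G = V_DD·R_2/(R_1+R_2) = 9.3×39/86 = 4.22 V.
Assume saturation: I_D = (k_n/2)(V_GS − V_t)² with V_GS = V_G − I_D·R_S = 4.22 − 3.9·I_D.
Substituting gives 28.1·I_D² − 27.2·I_D + 6.11 = 0, with roots I_D = 0.354 or 0.614 mA.
The root I_D = 0.614 mA gives V_GS = 1.82 V ≤ V_t, so take I_D = 0.354 mA.
Then V_GS = 2.84 V and V_DS = V_DD − I_D(R_D+R_S) = 9.3 − 0.354×7.2 = 6.75 V.
Saturation requires V_DS ≥ V_GS − V_t = 0.437 V; 6.75 ≥ 0.437 ✓.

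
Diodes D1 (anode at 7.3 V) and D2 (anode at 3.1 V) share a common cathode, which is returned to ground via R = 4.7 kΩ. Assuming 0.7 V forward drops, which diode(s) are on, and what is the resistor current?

Assume both conduct. Then node N would need to be at both 7.3−0.7 = 6.6 V and 3.1−0.7 = 2.4 V, which is impossible.
Assume only D1 conducts: V_N = 7.3 − 0.7 = 6.6 V, so I_R = 6.6/4.7 = 1.4 mA.
Check D2: its anode-to-cathode voltage is 3.1 − 6.6 = -3.5 V < 0.7 V, so it is off. The assumption is consistent.

Only D1 conducts; I_R ≈ 1.4 mA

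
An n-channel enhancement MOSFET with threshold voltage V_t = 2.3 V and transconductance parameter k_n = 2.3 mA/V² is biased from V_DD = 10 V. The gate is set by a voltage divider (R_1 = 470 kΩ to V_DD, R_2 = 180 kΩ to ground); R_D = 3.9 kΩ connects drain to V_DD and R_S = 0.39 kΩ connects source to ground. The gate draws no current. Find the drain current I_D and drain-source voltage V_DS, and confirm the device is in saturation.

V_G = V_DD·R_2/(R_1+R_2) = 10×180/650 = 2.77 V.
Assume saturation: I_D = (k_n/2)(V_GS − V_t)² with V_GS = V_G − I_D·R_S = 2.77 − 0.39·I_D.
Substituting gives 0.175·I_D² − 1.42·I_D + 0.253 = 0, with roots I_D = 0.182 or 7.94 mA.
The root I_D = 7.94 mA gives V_GS = -0.328 V ≤ V_t, so take I_D = 0.182 mA.
Then V_GS = 2.7 V and V_DS = V_DD − I_D(R_D+R_S) = 10 − 0.182×4.29 = 9.22 V.
Saturation requires V_DS ≥ V_GS − V_t = 0.398 V; 9.22 ≥ 0.398 ✓.

I_D ≈ 0.18 mA, V_DS ≈ 9.2 V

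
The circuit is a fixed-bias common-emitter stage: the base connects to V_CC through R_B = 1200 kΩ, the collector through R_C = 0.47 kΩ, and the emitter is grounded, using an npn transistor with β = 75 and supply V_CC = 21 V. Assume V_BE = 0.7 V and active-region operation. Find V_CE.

Base loop: V_CC = I_B·R_B + V_BE, so I_B = (21 − 0.7)/1200 kΩ = 0.0169 mA.
In the active region I_C = β·I_B = 75 × 0.0169 = 1.27 mA.
Collector loop: V_CE = V_CC − I_C·R_C = 21 − 1.27×0.47 = 20.4 V.
Since V_CE = 20.4 V > V_CE(sat) ≈ 0.2 V, the transistor is in the active region as assumed.

V_CE ≈ 20 V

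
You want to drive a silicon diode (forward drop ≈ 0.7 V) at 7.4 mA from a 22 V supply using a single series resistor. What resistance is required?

R ≈ 2.9 kΩ

The resistor drops V_S − V_D = 22 − 0.7 = 21.3 V at 7.4 mA.
R = 21.3 V / 7.4 mA = 2.88 kΩ.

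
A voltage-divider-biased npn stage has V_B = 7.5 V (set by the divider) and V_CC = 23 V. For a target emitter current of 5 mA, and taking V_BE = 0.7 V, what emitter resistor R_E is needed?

V_E = V_B − V_BE = 7.5 − 0.7 = 6.8 V.
R_E = V_E / I_E = 6.8 / 5 = 1.36 kΩ.

R_E ≈ 1.4 kΩ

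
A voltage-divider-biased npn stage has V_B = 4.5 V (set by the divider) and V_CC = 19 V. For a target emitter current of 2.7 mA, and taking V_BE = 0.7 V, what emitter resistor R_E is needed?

V_E = V_B − V_BE = 4.5 − 0.7 = 3.8 V.
R_E = V_E / I_E = 3.8 / 2.7 = 1.41 kΩ.

R_E ≈ 1.4 kΩ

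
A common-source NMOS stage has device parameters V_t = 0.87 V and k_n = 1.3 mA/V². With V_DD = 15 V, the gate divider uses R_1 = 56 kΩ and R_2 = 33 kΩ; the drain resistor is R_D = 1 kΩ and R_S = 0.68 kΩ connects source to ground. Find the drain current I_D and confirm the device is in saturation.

V_G = V_DD·R_2/(R_1+R_2) = 15×33/89 = 5.56 V.
Assume saturation: I_D = (k_n/2)(V_GS − V_t)² with V_GS = V_G − I_D·R_S = 5.56 − 0.68·I_D.
Substituting gives 0.301·I_D² − 5.15·I_D + 14.3 = 0, with roots I_D = 3.49 or 13.6 mA.
The root I_D = 13.6 mA gives V_GS = -3.71 V ≤ V_t, so take I_D = 3.49 mA.
Then V_GS = 3.19 V and V_DS = V_DD − I_D(R_D+R_S) = 15 − 3.49×1.68 = 9.13 V.
Saturation requires V_DS ≥ V_GS − V_t = 2.32 V; 9.13 ≥ 2.32 ✓.

I_D ≈ 3.5 mA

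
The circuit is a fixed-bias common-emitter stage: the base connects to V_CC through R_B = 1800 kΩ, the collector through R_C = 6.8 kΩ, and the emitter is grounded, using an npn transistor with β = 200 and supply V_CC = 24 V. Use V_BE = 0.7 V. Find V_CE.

V_CE ≈ 6.4 V

Base loop: V_CC = I_B·R_B + V_BE, so I_B = (24 − 0.7)/1800 kΩ = 0.0129 mA.
In the active region I_C = β·I_B = 200 × 0.0129 = 2.59 mA.
Collector loop: V_CE = V_CC − I_C·R_C = 24 − 2.59×6.8 = 6.4 V.
Since V_CE = 6.4 V > V_CE(sat) ≈ 0.2 V, the transistor is in the active region as assumed.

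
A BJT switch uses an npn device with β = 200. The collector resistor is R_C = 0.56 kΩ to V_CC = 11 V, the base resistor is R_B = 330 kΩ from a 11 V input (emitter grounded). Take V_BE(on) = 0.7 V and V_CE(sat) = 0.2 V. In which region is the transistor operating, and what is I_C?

active; I_C ≈ 6.2 mA

Assume active. Base-emitter loop: I_B = (V_BB − V_BE)/R_B = (11 − 0.7)/330 = 0.0312 mA.
I_C = β·I_B = 200×0.0312 = 6.24 mA.
V_CE = V_CC − I_C·R_C = 11 − 6.24×0.56 = 7.5 V > V_CE(sat), so the active-region assumption holds.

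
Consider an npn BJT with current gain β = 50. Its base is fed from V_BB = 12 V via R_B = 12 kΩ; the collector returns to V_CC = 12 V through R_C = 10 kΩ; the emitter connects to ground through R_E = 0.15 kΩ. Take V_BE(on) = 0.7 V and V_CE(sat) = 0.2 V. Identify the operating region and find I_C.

saturation; I_C ≈ 1.1 mA

Assume active: I_B = (12 − 0.7)/(12 + 51×0.15) = 0.575 mA, I_C = β·I_B = 28.8 mA.
Then V_CE = 12 − 28.8×10 − 29.3×0.15 = -280 V < 0.2 V — the active assumption fails.
Re-solve with V_CE = 0.2 V. KCL at the emitter: V_E/R_E = (V_BB−0.7−V_E)/R_B + (V_CC−0.2−V_E)/R_C, giving V_E = 0.31 V.
I_C = (V_CC − 0.2 − V_E)/R_C = (11.8 − 0.31)/10 = 1.15 mA.
Check: I_B = (11.3 − 0.31)/12 = 0.916 mA, and β·I_B = 45.8 mA > I_C, confirming saturation.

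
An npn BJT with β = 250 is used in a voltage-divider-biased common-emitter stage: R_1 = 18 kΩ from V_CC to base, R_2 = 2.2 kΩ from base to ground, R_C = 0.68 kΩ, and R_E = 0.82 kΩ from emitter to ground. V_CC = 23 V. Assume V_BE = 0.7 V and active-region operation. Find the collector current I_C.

I_C ≈ 2.2 mA

Thevenize the base divider: V_Th = V_CC·R_2/(R_1+R_2) = 23×2.2/20.2 = 2.5 V, R_Th = R_1‖R_2 = 1.96 kΩ.
Base-emitter loop: V_Th = I_B·R_Th + V_BE + (β+1)I_B·R_E, so I_B = (2.5 − 0.7) / (1.96 + 251×0.82) = 0.00869 mA.
I_C = β·I_B = 250×0.00869 = 2.17 mA, and I_E = (β+1)I_B = 2.18 mA.
V_CE = V_CC − I_C·R_C − I_E·R_E = 23 − 2.17×0.68 − 2.18×0.82 = 19.7 V.
V_CE = 19.7 V > 0.2 V confirms active-region operation.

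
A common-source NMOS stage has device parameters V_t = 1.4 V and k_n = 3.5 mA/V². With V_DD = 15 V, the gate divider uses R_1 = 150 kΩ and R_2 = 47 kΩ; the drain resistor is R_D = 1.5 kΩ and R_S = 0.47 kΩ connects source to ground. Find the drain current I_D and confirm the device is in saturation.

I_D ≈ 2.2 mA

V_G = V_DD·R_2/(R_1+R_2) = 15×47/197 = 3.58 V.
Assume saturation: I_D = (k_n/2)(V_GS − V_t)² with V_GS = V_G − I_D·R_S = 3.58 − 0.47·I_D.
Substituting gives 0.387·I_D² − 4.58·I_D + 8.31 = 0, with roots I_D = 2.23 or 9.63 mA.
The root I_D = 9.63 mA gives V_GS = -0.945 V ≤ V_t, so take I_D = 2.23 mA.
Then V_GS = 2.53 V and V_DS = V_DD − I_D(R_D+R_S) = 15 − 2.23×1.97 = 10.6 V.
Saturation requires V_DS ≥ V_GS − V_t = 1.13 V; 10.6 ≥ 1.13 ✓.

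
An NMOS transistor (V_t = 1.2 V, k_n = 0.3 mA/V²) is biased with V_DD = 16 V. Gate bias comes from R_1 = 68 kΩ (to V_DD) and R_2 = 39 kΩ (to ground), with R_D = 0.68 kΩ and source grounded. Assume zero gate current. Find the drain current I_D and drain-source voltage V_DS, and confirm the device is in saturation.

I_D ≈ 3.2 mA, V_DS ≈ 14 V

V_G = V_DD·R_2/(R_1+R_2) = 16×39/107 = 5.83 V. With the source grounded, V_GS = V_G = 5.83 V.
Assume saturation: I_D = (k_n/2)(V_GS − V_t)² = (0.3/2)×(5.83 − 1.2)² = 0.15×4.63² = 3.22 mA.
V_DS = V_DD − I_D·R_D = 16 − 3.22×0.68 = 13.8 V.
Saturation requires V_DS ≥ V_GS − V_t = 4.63 V; 13.8 ≥ 4.63 ✓.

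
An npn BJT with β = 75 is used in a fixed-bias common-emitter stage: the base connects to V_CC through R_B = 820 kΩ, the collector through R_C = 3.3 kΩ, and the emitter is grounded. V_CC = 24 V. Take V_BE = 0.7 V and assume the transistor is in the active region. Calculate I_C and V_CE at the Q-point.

Base loop: V_CC = I_B·R_B + V_BE, so I_B = (24 − 0.7)/820 kΩ = 0.0284 mA.
In the active region I_C = β·I_B = 75 × 0.0284 = 2.13 mA.
Collector loop: V_CE = V_CC − I_C·R_C = 24 − 2.13×3.3 = 17 V.
Since V_CE = 17 V > V_CE(sat) ≈ 0.2 V, the transistor is in the active region as assumed.

I_C ≈ 2.1 mA, V_CE ≈ 17 V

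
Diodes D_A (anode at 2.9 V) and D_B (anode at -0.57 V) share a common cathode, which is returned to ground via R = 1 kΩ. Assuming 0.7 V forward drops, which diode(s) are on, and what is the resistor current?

Only D_A conducts; I_R ≈ 2.2 mA

Assume both conduct. Then node N would need to be at both 2.9−0.7 = 2.2 V and -0.57−0.7 = -1.27 V, which is impossible.
Assume only D_A conducts: V_N = 2.9 − 0.7 = 2.2 V, so I_R = 2.2/1 = 2.2 mA.
Check D_B: its anode-to-cathode voltage is -0.57 − 2.2 = -2.77 V < 0.7 V, so it is off. The assumption is consistent.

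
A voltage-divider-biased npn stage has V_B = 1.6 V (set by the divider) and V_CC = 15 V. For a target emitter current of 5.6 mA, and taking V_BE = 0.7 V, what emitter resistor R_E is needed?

V_E = V_B − V_BE = 1.6 − 0.7 = 0.9 V.
R_E = V_E / I_E = 0.9 / 5.6 = 0.161 kΩ.

R_E ≈ 0.16 kΩ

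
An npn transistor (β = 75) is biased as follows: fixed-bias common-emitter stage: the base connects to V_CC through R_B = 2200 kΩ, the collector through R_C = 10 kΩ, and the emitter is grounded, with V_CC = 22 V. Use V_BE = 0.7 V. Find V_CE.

Base loop: V_CC = I_B·R_B + V_BE, so I_B = (22 − 0.7)/2200 kΩ = 0.00968 mA.
In the active region I_C = β·I_B = 75 × 0.00968 = 0.726 mA.
Collector loop: V_CE = V_CC − I_C·R_C = 22 − 0.726×10 = 14.7 V.
Since V_CE = 14.7 V > V_CE(sat) ≈ 0.2 V, the transistor is in the active region as assumed.

V_CE ≈ 15 V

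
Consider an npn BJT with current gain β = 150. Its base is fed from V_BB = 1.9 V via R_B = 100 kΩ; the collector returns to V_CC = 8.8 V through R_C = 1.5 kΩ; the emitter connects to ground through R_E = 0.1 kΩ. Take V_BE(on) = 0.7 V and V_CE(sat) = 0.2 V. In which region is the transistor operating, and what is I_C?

Assume active. Base-emitter loop: I_B = (V_BB − V_BE)/(R_B + (β+1)R_E) = (1.9 − 0.7)/(100 + 151×0.1) = 0.0104 mA.
I_C = β·I_B = 150×0.0104 = 1.56 mA.
V_CE = V_CC − I_C·R_C − I_E·R_E = 8.8 − 1.56×1.5 − 1.57×0.1 = 6.3 V > V_CE(sat), so the active-region assumption holds.

active; I_C ≈ 1.6 mA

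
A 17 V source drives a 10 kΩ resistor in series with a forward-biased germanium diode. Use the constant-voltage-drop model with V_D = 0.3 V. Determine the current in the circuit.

I ≈ 1.7 mA

KVL around the loop: 17 = V_D + I·R = 0.3 + I × 10 kΩ.
So I = (17 − 0.3) / 10 kΩ = 16.7 / 10 = 1.67 mA.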